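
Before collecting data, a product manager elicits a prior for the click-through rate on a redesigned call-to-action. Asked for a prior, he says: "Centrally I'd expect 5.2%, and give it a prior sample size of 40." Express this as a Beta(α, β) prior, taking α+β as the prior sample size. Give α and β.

Under the effective-sample-size interpretation, Beta(α, β) has prior mean α/(α+β) and prior sample size α+β.
So α+β = 40 and α/(α+β) = 0.052, giving α = 0.052·40 = 2.08 and β = 40 − 2.08 = 37.92.

α = 2.08, β = 37.92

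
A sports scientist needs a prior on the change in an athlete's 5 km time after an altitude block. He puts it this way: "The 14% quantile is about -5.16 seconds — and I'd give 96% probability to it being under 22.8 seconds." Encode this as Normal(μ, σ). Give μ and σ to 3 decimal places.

μ = 5.510, σ = 9.876

For Normal(μ,σ), the p-quantile is μ + z_p·σ. Here z_{0.14} = -1.08, z_{0.96} = 1.751.
So -5.16 = μ − 1.08σ and 22.8 = μ + 1.751σ.
Subtracting: σ = (22.8 − -5.16)/(1.751 − (-1.08)) = 9.876.
Then μ = -5.16 − (-1.08)·9.876 = 5.510.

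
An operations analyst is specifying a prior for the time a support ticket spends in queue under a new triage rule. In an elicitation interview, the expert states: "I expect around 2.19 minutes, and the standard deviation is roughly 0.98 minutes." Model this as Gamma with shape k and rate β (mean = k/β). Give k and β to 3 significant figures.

For Gamma(k, rate β): mean = k/β, variance = k/β², so CV = 1/√k.
CV = SD/mean = 0.98/2.19 = 0.4475, hence k = 1/CV² = 4.99.
Then β = k/mean = 4.99/2.19 = 2.28.

k ≈ 4.99, β ≈ 2.28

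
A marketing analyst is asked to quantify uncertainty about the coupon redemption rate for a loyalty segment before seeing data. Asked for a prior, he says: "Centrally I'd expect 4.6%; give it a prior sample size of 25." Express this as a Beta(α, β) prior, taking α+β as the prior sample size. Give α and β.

α = 1.15, β = 23.85

Under the effective-sample-size interpretation, Beta(α, β) has prior mean α/(α+β) and prior sample size α+β.
So α+β = 25 and α/(α+β) = 0.046, giving α = 0.046·25 = 1.15 and β = 25 − 1.15 = 23.85.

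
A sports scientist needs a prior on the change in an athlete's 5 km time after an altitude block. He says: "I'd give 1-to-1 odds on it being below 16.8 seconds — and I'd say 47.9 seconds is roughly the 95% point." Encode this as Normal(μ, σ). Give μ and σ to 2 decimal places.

μ = 16.80, σ = 18.91

The p-quantile of Normal(μ,σ) is μ + z_p·σ, with z_{0.5} = 0 and z_{0.95} = 1.645.
Eliminate σ: μ = (z₂·x₁ − z₁·x₂)/(z₂ − z₁) = (1.645·16.8 − (0)·47.9)/1.645 = 16.80.
Then σ = (x₂ − x₁)/(z₂ − z₁) = (47.9 − 16.8)/1.645 = 18.91.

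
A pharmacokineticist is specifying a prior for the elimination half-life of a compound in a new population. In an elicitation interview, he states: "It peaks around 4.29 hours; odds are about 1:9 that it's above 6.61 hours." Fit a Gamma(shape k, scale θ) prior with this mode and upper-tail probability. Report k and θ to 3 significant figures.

Gamma(k,θ) with k>1 has mode (k−1)θ, so θ = 4.29/(k−1).
Need P(X < 6.61) = 0.9 with θ tied to k this way. Start at k = 2, θ = 4.29: P(X<6.61) ≈ 0.456.
Too low — raise k to concentrate. Iterating converges to k ≈ 11.
Then θ = 4.29/(11−1) ≈ 0.429.

k ≈ 11, θ ≈ 0.429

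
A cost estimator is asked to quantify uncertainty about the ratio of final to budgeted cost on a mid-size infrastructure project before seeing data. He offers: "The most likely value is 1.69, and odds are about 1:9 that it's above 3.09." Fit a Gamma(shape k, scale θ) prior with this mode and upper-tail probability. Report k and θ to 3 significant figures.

k ≈ 6.24, θ ≈ 0.323

Gamma(k,θ) with k>1 has mode (k−1)θ, so θ = 1.69/(k−1).
Need P(X < 3.09) = 0.9 with θ tied to k this way. Start at k = 2, θ = 1.69: P(X<3.09) ≈ 0.546.
Too low — raise k to concentrate. Iterating converges to k ≈ 6.24.
Then θ = 1.69/(6.24−1) ≈ 0.323.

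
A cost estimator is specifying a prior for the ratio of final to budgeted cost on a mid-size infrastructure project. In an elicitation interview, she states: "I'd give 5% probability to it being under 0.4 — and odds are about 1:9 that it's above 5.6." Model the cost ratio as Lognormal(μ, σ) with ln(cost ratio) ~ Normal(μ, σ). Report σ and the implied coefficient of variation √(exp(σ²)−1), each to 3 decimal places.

If T ~ Lognormal(μ,σ) then ln T ~ Normal(μ,σ), so the p-quantile of ln T is μ + z_p·σ.
ln(0.4) = -0.9163 and ln(5.6) = 1.723; z_{0.05} = -1.645, z_{0.9} = 1.282.
σ = (1.723 − -0.9163)/(1.282 − (-1.645)) = 0.902.
μ = -0.9163 − (-1.645)·0.902 = 0.567.
CV = √(exp(σ²)−1) = √(exp(0.8133)−1) = 1.120.

σ ≈ 0.902, CV ≈ 1.120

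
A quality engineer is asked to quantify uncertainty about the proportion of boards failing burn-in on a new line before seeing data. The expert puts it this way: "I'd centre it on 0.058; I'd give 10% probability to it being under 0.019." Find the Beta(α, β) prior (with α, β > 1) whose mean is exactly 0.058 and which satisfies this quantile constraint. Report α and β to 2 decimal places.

α ≈ 2.45, β ≈ 39.82

With mean 0.058 fixed, write α = 0.058s, β = 0.942s where s = α+β.
Need P(θ < 0.019) = 0.1 under Beta(0.058s, 0.942s). Normal approximation: (q−m)/√(m(1−m)/s) ≈ z_{0.1} = -1.28, so s ≈ 0.058·0.942·(-1.28)²/(0.019−0.058)² = 59.0.
At s = 59.0: P(θ<0.019) ≈ 0.056. Adjusting to match 0.1 gives s ≈ 42.27.
So α = 0.058·42.27 ≈ 2.45, β = 0.942·42.27 ≈ 39.82.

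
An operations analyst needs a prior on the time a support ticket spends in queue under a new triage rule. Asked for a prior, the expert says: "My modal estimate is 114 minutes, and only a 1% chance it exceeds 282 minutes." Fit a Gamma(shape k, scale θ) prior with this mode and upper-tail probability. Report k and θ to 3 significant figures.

k ≈ 6.74, θ ≈ 19.9

Gamma(k,θ) with k>1 has mode (k−1)θ, so θ = 114/(k−1).
Need P(X < 282) = 0.99 with θ tied to k this way. Start at k = 2, θ = 114: P(X<282) ≈ 0.707.
Too low — raise k to concentrate. Iterating converges to k ≈ 6.74.
Then θ = 114/(6.74−1) ≈ 19.9.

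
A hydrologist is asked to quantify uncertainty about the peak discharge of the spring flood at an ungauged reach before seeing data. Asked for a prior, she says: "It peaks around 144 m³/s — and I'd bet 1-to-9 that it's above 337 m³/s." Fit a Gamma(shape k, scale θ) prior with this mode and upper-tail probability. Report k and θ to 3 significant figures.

Gamma(k,θ) with k>1 has mode (k−1)θ, so θ = 144/(k−1).
Need P(X < 337) = 0.9 with θ tied to k this way. Start at k = 2, θ = 144: P(X<337) ≈ 0.678.
Too low — raise k to concentrate. Iterating converges to k ≈ 3.66.
Then θ = 144/(3.66−1) ≈ 54.1.

k ≈ 3.66, θ ≈ 54.1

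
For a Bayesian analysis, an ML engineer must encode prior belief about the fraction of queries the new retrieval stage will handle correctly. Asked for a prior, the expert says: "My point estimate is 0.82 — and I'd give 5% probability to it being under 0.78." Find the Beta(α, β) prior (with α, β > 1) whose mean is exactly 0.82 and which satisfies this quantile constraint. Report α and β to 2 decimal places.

With mean 0.82 fixed, write α = 0.82s, β = 0.18s where s = α+β.
Need P(θ < 0.78) = 0.05 under Beta(0.82s, 0.18s). Normal approximation: (q−m)/√(m(1−m)/s) ≈ z_{0.05} = -1.64, so s ≈ 0.82·0.18·(-1.64)²/(0.78−0.82)² = 249.6.
At s = 249.6: P(θ<0.78) ≈ 0.055. Adjusting to match 0.05 gives s ≈ 266.08.
So α = 0.82·266.08 ≈ 218.18, β = 0.18·266.08 ≈ 47.89.

α ≈ 218.18, β ≈ 47.89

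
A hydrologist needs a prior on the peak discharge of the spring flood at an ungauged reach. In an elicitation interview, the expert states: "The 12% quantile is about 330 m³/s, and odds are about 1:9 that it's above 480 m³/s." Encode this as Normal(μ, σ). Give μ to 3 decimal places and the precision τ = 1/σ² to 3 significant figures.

The p-quantile of Normal(μ,σ) is μ + z_p·σ, with z_{0.12} = -1.175 and z_{0.9} = 1.282.
Eliminate σ: μ = (z₂·x₁ − z₁·x₂)/(z₂ − z₁) = (1.282·330 − (-1.175)·480)/2.457 = 401.746.
Then σ = (x₂ − x₁)/(z₂ − z₁) = (480 − 330)/2.457 = 61.062.
Precision τ = 1/σ² = 1/61.06² = 0.000268.

μ = 401.746, τ = 0.000268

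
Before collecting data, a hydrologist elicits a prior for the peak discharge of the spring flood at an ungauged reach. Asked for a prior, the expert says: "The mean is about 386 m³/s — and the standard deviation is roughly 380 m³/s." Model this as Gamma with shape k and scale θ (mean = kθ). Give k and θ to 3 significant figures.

k ≈ 1.03, θ ≈ 374

For Gamma(k, scale θ): mean = kθ, variance = kθ², so CV = 1/√k.
CV = SD/mean = 380/386 = 0.9845, hence k = 1/CV² = 1.03.
Then θ = mean/k = 386/1.03 = 374.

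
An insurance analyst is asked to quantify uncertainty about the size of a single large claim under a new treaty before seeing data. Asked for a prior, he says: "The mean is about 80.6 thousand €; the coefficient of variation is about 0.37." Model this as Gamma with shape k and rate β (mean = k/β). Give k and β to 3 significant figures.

For Gamma(k, rate β): mean = k/β, variance = k/β², so CV = 1/√k.
CV = 0.37, hence k = 1/CV² = 7.3.
Then β = k/mean = 7.3/80.6 = 0.0906.

k ≈ 7.3, β ≈ 0.0906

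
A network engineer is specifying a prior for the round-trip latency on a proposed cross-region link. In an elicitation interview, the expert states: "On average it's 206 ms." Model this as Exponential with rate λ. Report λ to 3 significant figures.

Exponential mean = 1/λ, so λ = 1/206.0 = 0.00485.

λ ≈ 0.00485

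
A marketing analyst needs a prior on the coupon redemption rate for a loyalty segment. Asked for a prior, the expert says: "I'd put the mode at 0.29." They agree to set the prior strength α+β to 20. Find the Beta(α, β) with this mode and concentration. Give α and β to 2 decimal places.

α = 6.22, β = 13.78

For α,β > 1 the Beta mode is (α−1)/(α+β−2). With α+β = 20, the mode is (α−1)/18.
Set (α−1)/18 = 0.29 → α = 1 + 0.29·18 = 6.22.
β = 20 − α = 13.78.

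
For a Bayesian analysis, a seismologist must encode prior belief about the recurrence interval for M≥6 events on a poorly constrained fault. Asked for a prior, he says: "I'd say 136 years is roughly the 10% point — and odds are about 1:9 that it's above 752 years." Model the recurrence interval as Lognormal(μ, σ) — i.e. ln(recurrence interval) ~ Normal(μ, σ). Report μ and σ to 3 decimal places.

If T ~ Lognormal(μ,σ) then ln T ~ Normal(μ,σ), so the p-quantile of ln T is μ + z_p·σ.
ln(136) = 4.913 and ln(752) = 6.623; z_{0.1} = -1.282, z_{0.9} = 1.282.
σ = (6.623 − 4.913)/(1.282 − (-1.282)) = 0.667.
μ = 4.913 − (-1.282)·0.667 = 5.768.

μ ≈ 5.768, σ ≈ 0.667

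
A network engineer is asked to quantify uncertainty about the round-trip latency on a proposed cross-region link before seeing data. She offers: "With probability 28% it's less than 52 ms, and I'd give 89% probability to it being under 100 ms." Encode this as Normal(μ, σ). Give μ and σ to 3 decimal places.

The p-quantile of Normal(μ,σ) is μ + z_p·σ, with z_{0.28} = -0.5828 and z_{0.89} = 1.227.
Eliminate σ: μ = (z₂·x₁ − z₁·x₂)/(z₂ − z₁) = (1.227·52 − (-0.5828)·100)/1.809 = 67.462.
Then σ = (x₂ − x₁)/(z₂ − z₁) = (100 − 52)/1.809 = 26.529.

μ = 67.462, σ = 26.529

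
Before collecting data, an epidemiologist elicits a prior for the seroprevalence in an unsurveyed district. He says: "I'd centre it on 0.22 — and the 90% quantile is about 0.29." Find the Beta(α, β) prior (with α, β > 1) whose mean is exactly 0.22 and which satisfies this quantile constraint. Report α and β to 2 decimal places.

With mean 0.22 fixed, write α = 0.22s, β = 0.78s where s = α+β.
Need P(θ < 0.29) = 0.9 under Beta(0.22s, 0.78s). Normal approximation: (q−m)/√(m(1−m)/s) ≈ z_{0.9} = 1.28, so s ≈ 0.22·0.78·(1.28)²/(0.29−0.22)² = 57.5.
At s = 57.5: P(θ<0.29) ≈ 0.895. Adjusting to match 0.9 gives s ≈ 60.14.
So α = 0.22·60.14 ≈ 13.23, β = 0.78·60.14 ≈ 46.91.

α ≈ 13.23, β ≈ 46.91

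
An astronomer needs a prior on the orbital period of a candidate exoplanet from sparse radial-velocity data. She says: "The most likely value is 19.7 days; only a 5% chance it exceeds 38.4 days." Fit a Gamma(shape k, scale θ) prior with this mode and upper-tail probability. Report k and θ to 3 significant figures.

k ≈ 7.23, θ ≈ 3.16

Gamma(k,θ) with k>1 has mode (k−1)θ, so θ = 19.7/(k−1).
Need P(X < 38.4) = 0.95 with θ tied to k this way. Start at k = 2, θ = 19.7: P(X<38.4) ≈ 0.580.
Too low — raise k to concentrate. Iterating converges to k ≈ 7.23.
Then θ = 19.7/(7.23−1) ≈ 3.16.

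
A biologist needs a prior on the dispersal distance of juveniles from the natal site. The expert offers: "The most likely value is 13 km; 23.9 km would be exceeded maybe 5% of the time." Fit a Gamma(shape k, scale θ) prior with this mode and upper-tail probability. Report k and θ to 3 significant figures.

Gamma(k,θ) with k>1 has mode (k−1)θ, so θ = 13/(k−1).
Need P(X < 23.9) = 0.95 with θ tied to k this way. Start at k = 2, θ = 13: P(X<23.9) ≈ 0.549.
Too low — raise k to concentrate. Iterating converges to k ≈ 8.51.
Then θ = 13/(8.51−1) ≈ 1.73.

k ≈ 8.51, θ ≈ 1.73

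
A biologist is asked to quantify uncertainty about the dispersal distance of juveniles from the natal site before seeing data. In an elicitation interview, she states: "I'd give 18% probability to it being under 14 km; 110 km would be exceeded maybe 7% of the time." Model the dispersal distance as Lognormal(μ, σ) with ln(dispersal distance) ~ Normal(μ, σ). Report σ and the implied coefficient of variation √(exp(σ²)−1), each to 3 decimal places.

If T ~ Lognormal(μ,σ) then ln T ~ Normal(μ,σ), so the p-quantile of ln T is μ + z_p·σ.
ln(14) = 2.639 and ln(110) = 4.7; z_{0.18} = -0.9154, z_{0.93} = 1.476.
σ = (4.7 − 2.639)/(1.476 − (-0.9154)) = 0.862.
μ = 2.639 − (-0.9154)·0.862 = 3.428.
CV = √(exp(σ²)−1) = √(exp(0.7432)−1) = 1.050.

σ ≈ 0.862, CV ≈ 1.050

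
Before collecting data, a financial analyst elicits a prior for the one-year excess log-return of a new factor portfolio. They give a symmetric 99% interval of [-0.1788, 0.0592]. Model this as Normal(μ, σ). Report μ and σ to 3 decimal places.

A symmetric 99% interval runs μ ± z·σ with z = 2.576.
Half-width = 0.119, so σ = 0.119/2.576 = 0.046.
μ is the interval midpoint, -0.060.

μ = -0.060, σ = 0.046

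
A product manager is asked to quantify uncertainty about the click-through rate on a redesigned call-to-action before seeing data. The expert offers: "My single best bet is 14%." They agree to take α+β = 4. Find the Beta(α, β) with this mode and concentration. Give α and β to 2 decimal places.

For α,β > 1 the Beta mode is (α−1)/(α+β−2). With α+β = 4, the mode is (α−1)/2.
Set (α−1)/2 = 0.14 → α = 1 + 0.14·2 = 1.28.
β = 4 − α = 2.72.

α = 1.28, β = 2.72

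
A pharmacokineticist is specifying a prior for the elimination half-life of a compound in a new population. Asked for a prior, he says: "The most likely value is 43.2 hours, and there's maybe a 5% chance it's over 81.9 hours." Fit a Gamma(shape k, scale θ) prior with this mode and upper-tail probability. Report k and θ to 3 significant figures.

k ≈ 7.79, θ ≈ 6.36

Gamma(k,θ) with k>1 has mode (k−1)θ, so θ = 43.2/(k−1).
Need P(X < 81.9) = 0.95 with θ tied to k this way. Start at k = 2, θ = 43.2: P(X<81.9) ≈ 0.565.
Too low — raise k to concentrate. Iterating converges to k ≈ 7.79.
Then θ = 43.2/(7.79−1) ≈ 6.36.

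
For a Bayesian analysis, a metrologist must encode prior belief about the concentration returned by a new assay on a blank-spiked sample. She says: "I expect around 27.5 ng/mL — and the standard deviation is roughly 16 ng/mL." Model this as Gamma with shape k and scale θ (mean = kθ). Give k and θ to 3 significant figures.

For Gamma(k, scale θ): mean = kθ, variance = kθ², so CV = 1/√k.
CV = SD/mean = 16/27.5 = 0.5818, hence k = 1/CV² = 2.95.
Then θ = mean/k = 27.5/2.95 = 9.31.

k ≈ 2.95, θ ≈ 9.31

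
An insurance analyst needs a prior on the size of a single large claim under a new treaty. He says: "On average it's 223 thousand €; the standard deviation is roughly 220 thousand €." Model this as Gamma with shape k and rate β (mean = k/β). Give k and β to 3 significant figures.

For Gamma(k, rate β): mean = k/β, variance = k/β², so CV = 1/√k.
CV = SD/mean = 220/223 = 0.9865, hence k = 1/CV² = 1.03.
Then β = k/mean = 1.03/223 = 0.00461.

k ≈ 1.03, β ≈ 0.00461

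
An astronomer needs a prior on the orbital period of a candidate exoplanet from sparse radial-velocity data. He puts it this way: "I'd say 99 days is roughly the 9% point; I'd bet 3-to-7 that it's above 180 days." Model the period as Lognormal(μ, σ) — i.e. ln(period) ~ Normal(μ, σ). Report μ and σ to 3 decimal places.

μ ≈ 5.025, σ ≈ 0.321

If T ~ Lognormal(μ,σ) then ln T ~ Normal(μ,σ), so the p-quantile of ln T is μ + z_p·σ.
ln(99) = 4.595 and ln(180) = 5.193; z_{0.09} = -1.341, z_{0.7} = 0.5244.
σ = (5.193 − 4.595)/(0.5244 − (-1.341)) = 0.321.
μ = 4.595 − (-1.341)·0.321 = 5.025.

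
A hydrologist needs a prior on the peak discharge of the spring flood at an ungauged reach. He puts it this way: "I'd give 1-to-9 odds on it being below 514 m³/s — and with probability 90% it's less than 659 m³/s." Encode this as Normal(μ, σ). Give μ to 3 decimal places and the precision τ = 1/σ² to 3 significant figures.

The p-quantile of Normal(μ,σ) is μ + z_p·σ, with z_{0.1} = -1.282 and z_{0.9} = 1.282.
Eliminate σ: μ = (z₂·x₁ − z₁·x₂)/(z₂ − z₁) = (1.282·514 − (-1.282)·659)/2.563 = 586.500.
Then σ = (x₂ − x₁)/(z₂ − z₁) = (659 − 514)/2.563 = 56.572.
Precision τ = 1/σ² = 1/56.57² = 0.000312.

μ = 586.500, τ = 0.000312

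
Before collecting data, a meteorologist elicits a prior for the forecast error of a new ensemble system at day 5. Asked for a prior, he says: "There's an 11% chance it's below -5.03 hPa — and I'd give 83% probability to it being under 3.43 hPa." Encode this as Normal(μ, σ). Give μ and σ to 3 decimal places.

μ = -0.272, σ = 3.880

The p-quantile of Normal(μ,σ) is μ + z_p·σ, with z_{0.11} = -1.227 and z_{0.83} = 0.9542.
Eliminate σ: μ = (z₂·x₁ − z₁·x₂)/(z₂ − z₁) = (0.9542·-5.03 − (-1.227)·3.43)/2.181 = -0.272.
Then σ = (x₂ − x₁)/(z₂ − z₁) = (3.43 − -5.03)/2.181 = 3.880.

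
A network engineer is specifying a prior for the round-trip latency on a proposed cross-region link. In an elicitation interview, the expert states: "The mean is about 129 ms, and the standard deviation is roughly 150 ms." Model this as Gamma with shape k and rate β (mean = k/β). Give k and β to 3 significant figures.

k ≈ 0.74, β ≈ 0.00573

For Gamma(k, rate β): mean = k/β, variance = k/β², so CV = 1/√k.
CV = SD/mean = 150/129 = 1.163, hence k = 1/CV² = 0.74.
Then β = k/mean = 0.74/129 = 0.00573.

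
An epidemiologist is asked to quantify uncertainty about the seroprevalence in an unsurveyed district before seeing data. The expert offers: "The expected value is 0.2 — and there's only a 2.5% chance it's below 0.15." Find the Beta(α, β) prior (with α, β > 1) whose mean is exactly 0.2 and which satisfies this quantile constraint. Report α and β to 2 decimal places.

With mean 0.2 fixed, write α = 0.2s, β = 0.8s where s = α+β.
Need P(θ < 0.15) = 0.025 under Beta(0.2s, 0.8s). Normal approximation: (q−m)/√(m(1−m)/s) ≈ z_{0.025} = -1.96, so s ≈ 0.2·0.8·(-1.96)²/(0.15−0.2)² = 245.9.
At s = 245.9: P(θ<0.15) ≈ 0.019. Adjusting to match 0.025 gives s ≈ 220.53.
So α = 0.2·220.53 ≈ 44.11, β = 0.8·220.53 ≈ 176.43.

α ≈ 44.11, β ≈ 176.43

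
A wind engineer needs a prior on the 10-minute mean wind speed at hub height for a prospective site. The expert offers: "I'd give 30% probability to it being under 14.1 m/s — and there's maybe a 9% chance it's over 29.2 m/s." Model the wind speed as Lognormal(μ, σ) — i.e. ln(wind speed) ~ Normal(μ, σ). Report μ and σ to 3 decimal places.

μ ≈ 2.851, σ ≈ 0.390

If T ~ Lognormal(μ,σ) then ln T ~ Normal(μ,σ), so the p-quantile of ln T is μ + z_p·σ.
ln(14.1) = 2.646 and ln(29.2) = 3.374; z_{0.3} = -0.5244, z_{0.91} = 1.341.
σ = (3.374 − 2.646)/(1.341 − (-0.5244)) = 0.390.
μ = 2.646 − (-0.5244)·0.390 = 2.851.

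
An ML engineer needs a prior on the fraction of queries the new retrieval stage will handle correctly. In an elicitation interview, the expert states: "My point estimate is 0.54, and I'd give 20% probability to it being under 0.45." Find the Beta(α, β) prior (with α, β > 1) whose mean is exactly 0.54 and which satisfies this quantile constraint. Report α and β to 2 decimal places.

α ≈ 11.71, β ≈ 9.98

With mean 0.54 fixed, write α = 0.54s, β = 0.46s where s = α+β.
Need P(θ < 0.45) = 0.2 under Beta(0.54s, 0.46s). Normal approximation: (q−m)/√(m(1−m)/s) ≈ z_{0.2} = -0.842, so s ≈ 0.54·0.46·(-0.842)²/(0.45−0.54)² = 21.7.
At s = 21.7: P(θ<0.45) ≈ 0.200. Adjusting to match 0.2 gives s ≈ 21.69.
So α = 0.54·21.69 ≈ 11.71, β = 0.46·21.69 ≈ 9.98.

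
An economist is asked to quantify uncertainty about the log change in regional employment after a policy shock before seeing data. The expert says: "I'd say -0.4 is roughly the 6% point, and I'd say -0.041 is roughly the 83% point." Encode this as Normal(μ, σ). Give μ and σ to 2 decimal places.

The p-quantile of Normal(μ,σ) is μ + z_p·σ, with z_{0.06} = -1.555 and z_{0.83} = 0.9542.
Eliminate σ: μ = (z₂·x₁ − z₁·x₂)/(z₂ − z₁) = (0.9542·-0.4 − (-1.555)·-0.041)/2.509 = -0.18.
Then σ = (x₂ − x₁)/(z₂ − z₁) = (-0.041 − -0.4)/2.509 = 0.14.

μ = -0.18, σ = 0.14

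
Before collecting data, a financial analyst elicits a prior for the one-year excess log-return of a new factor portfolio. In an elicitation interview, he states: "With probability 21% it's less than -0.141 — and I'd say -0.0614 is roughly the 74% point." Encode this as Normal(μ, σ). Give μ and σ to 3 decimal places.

μ = -0.097, σ = 0.055

The p-quantile of Normal(μ,σ) is μ + z_p·σ, with z_{0.21} = -0.8064 and z_{0.74} = 0.6433.
Eliminate σ: μ = (z₂·x₁ − z₁·x₂)/(z₂ − z₁) = (0.6433·-0.141 − (-0.8064)·-0.0614)/1.45 = -0.097.
Then σ = (x₂ − x₁)/(z₂ − z₁) = (-0.0614 − -0.141)/1.45 = 0.055.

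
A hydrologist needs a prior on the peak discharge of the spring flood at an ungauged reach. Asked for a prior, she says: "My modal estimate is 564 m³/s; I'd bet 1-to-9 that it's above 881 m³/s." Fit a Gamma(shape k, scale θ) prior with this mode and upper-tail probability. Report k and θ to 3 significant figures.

k ≈ 10.4, θ ≈ 59.9

Gamma(k,θ) with k>1 has mode (k−1)θ, so θ = 564/(k−1).
Need P(X < 881) = 0.9 with θ tied to k this way. Start at k = 2, θ = 564: P(X<881) ≈ 0.463.
Too low — raise k to concentrate. Iterating converges to k ≈ 10.4.
Then θ = 564/(10.4−1) ≈ 59.9.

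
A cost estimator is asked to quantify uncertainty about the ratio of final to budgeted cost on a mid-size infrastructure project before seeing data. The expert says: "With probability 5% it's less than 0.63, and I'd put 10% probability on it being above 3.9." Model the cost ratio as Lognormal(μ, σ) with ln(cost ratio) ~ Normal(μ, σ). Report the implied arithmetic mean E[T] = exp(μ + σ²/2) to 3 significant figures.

E[T] ≈ 2.13

If T ~ Lognormal(μ,σ) then ln T ~ Normal(μ,σ), so the p-quantile of ln T is μ + z_p·σ.
ln(0.63) = -0.462 and ln(3.9) = 1.361; z_{0.05} = -1.645, z_{0.9} = 1.282.
σ = (1.361 − -0.462)/(1.282 − (-1.645)) = 0.623.
μ = -0.462 − (-1.645)·0.623 = 0.563.
E[T] = exp(μ + σ²/2) = exp(0.563 + 0.1940) = 2.13.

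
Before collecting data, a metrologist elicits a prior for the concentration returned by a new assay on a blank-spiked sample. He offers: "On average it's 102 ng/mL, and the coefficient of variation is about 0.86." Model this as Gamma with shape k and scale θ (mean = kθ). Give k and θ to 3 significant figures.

k ≈ 1.35, θ ≈ 75.4

For Gamma(k, scale θ): mean = kθ, variance = kθ², so CV = 1/√k.
CV = 0.86, hence k = 1/CV² = 1.35.
Then θ = mean/k = 102/1.35 = 75.4.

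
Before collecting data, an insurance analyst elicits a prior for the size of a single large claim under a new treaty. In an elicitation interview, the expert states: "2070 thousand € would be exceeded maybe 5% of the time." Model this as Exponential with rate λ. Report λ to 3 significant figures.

λ ≈ 0.00145

P(T > 2070.0) = e^(−λ·2070.0) = 0.05, so λ = −ln(0.05)/2070.0 = 0.00145.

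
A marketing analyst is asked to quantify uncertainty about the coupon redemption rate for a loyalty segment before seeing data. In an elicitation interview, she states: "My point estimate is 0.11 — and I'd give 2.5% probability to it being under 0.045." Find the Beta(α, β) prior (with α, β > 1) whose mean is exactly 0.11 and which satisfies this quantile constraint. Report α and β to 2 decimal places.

With mean 0.11 fixed, write α = 0.11s, β = 0.89s where s = α+β.
Need P(θ < 0.045) = 0.025 under Beta(0.11s, 0.89s). Normal approximation: (q−m)/√(m(1−m)/s) ≈ z_{0.025} = -1.96, so s ≈ 0.11·0.89·(-1.96)²/(0.045−0.11)² = 89.0.
At s = 89.0: P(θ<0.045) ≈ 0.008. Adjusting to match 0.025 gives s ≈ 60.82.
So α = 0.11·60.82 ≈ 6.69, β = 0.89·60.82 ≈ 54.13.

α ≈ 6.69, β ≈ 54.13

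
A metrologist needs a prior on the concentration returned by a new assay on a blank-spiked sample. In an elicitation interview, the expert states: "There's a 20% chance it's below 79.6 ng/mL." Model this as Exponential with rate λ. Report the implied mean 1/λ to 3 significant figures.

P(T < 79.6) = 1 − e^(−λ·79.6) = 0.2, so λ = −ln(1−0.2)/79.6 = −ln(0.8)/79.6 = 0.0028.
Mean = 1/λ = 357 ng/mL.

mean ≈ 357 ng/mL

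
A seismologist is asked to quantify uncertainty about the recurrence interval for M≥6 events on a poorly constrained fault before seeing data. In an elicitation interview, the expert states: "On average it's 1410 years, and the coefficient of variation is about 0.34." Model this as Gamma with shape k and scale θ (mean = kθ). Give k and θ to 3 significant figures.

For Gamma(k, scale θ): mean = kθ, variance = kθ², so CV = 1/√k.
CV = 0.34, hence k = 1/CV² = 8.65.
Then θ = mean/k = 1410/8.65 = 163.

k ≈ 8.65, θ ≈ 163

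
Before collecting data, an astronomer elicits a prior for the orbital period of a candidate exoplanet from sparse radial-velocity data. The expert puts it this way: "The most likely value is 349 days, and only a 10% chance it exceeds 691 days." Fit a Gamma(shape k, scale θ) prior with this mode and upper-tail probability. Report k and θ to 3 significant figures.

k ≈ 5.11, θ ≈ 85

Gamma(k,θ) with k>1 has mode (k−1)θ, so θ = 349/(k−1).
Need P(X < 691) = 0.9 with θ tied to k this way. Start at k = 2, θ = 349: P(X<691) ≈ 0.589.
Too low — raise k to concentrate. Iterating converges to k ≈ 5.11.
Then θ = 349/(5.11−1) ≈ 85.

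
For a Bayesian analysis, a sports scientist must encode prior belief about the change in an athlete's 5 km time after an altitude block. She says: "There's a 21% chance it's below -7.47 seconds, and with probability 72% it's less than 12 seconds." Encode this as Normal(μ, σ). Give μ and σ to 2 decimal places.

μ = 3.83, σ = 14.01

For Normal(μ,σ), the p-quantile is μ + z_p·σ. Here z_{0.21} = -0.8064, z_{0.72} = 0.5828.
So -7.47 = μ − 0.8064σ and 12 = μ + 0.5828σ.
Subtracting: σ = (12 − -7.47)/(0.5828 − (-0.8064)) = 14.01.
Then μ = -7.47 − (-0.8064)·14.01 = 3.83.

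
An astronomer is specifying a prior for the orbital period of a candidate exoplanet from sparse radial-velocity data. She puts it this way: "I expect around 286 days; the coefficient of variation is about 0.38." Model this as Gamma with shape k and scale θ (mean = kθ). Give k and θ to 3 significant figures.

For Gamma(k, scale θ): mean = kθ, variance = kθ², so CV = 1/√k.
CV = 0.38, hence k = 1/CV² = 6.93.
Then θ = mean/k = 286/6.93 = 41.3.

k ≈ 6.93, θ ≈ 41.3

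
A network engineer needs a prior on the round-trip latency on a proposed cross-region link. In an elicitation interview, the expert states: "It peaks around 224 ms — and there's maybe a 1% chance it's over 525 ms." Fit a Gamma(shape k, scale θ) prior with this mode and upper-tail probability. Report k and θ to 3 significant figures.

k ≈ 7.56, θ ≈ 34.1

Gamma(k,θ) with k>1 has mode (k−1)θ, so θ = 224/(k−1).
Need P(X < 525) = 0.99 with θ tied to k this way. Start at k = 2, θ = 224: P(X<525) ≈ 0.679.
Too low — raise k to concentrate. Iterating converges to k ≈ 7.56.
Then θ = 224/(7.56−1) ≈ 34.1.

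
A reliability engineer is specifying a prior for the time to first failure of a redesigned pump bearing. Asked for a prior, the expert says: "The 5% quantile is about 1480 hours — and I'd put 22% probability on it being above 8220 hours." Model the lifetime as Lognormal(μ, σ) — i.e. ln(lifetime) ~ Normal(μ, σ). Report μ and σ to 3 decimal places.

If T ~ Lognormal(μ,σ) then ln T ~ Normal(μ,σ), so the p-quantile of ln T is μ + z_p·σ.
ln(1480) = 7.3 and ln(8220) = 9.014; z_{0.05} = -1.645, z_{0.78} = 0.7722.
σ = (9.014 − 7.3)/(0.7722 − (-1.645)) = 0.709.
μ = 7.3 − (-1.645)·0.709 = 8.467.

μ ≈ 8.467, σ ≈ 0.709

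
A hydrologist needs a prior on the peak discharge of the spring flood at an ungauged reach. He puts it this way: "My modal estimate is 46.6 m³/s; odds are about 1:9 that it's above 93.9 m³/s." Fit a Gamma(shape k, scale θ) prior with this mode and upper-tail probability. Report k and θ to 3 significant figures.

k ≈ 4.91, θ ≈ 11.9

Gamma(k,θ) with k>1 has mode (k−1)θ, so θ = 46.6/(k−1).
Need P(X < 93.9) = 0.9 with θ tied to k this way. Start at k = 2, θ = 46.6: P(X<93.9) ≈ 0.598.
Too low — raise k to concentrate. Iterating converges to k ≈ 4.91.
Then θ = 46.6/(4.91−1) ≈ 11.9.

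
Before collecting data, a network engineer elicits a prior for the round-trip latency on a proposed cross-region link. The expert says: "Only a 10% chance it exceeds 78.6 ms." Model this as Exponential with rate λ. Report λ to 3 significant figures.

λ ≈ 0.0293

P(T > 78.6) = e^(−λ·78.6) = 0.1, so λ = −ln(0.1)/78.6 = 0.0293.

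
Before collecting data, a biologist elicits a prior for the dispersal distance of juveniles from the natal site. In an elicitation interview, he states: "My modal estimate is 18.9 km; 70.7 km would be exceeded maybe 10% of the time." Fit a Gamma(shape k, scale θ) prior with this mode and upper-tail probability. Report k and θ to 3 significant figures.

Gamma(k,θ) with k>1 has mode (k−1)θ, so θ = 18.9/(k−1).
Need P(X < 70.7) = 0.9 with θ tied to k this way. Start at k = 2, θ = 18.9: P(X<70.7) ≈ 0.887.
Too low — raise k to concentrate. Iterating converges to k ≈ 2.07.
Then θ = 18.9/(2.07−1) ≈ 17.7.

k ≈ 2.07, θ ≈ 17.7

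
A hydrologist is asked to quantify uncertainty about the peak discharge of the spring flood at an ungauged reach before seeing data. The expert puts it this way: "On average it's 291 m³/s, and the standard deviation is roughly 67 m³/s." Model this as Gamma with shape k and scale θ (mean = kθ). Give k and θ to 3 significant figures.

For Gamma(k, scale θ): mean = kθ, variance = kθ², so CV = 1/√k.
CV = SD/mean = 67/291 = 0.2302, hence k = 1/CV² = 18.9.
Then θ = mean/k = 291/18.9 = 15.4.

k ≈ 18.9, θ ≈ 15.4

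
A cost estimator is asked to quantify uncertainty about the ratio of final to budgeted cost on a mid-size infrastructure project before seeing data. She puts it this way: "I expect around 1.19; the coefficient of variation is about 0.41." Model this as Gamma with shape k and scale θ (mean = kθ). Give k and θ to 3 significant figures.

For Gamma(k, scale θ): mean = kθ, variance = kθ², so CV = 1/√k.
CV = 0.41, hence k = 1/CV² = 5.95.
Then θ = mean/k = 1.19/5.95 = 0.2.

k ≈ 5.95, θ ≈ 0.2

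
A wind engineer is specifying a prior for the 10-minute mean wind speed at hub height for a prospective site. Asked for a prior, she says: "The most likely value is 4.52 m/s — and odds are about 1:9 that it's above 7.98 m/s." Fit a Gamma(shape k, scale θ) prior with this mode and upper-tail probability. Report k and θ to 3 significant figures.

k ≈ 6.88, θ ≈ 0.768

Gamma(k,θ) with k>1 has mode (k−1)θ, so θ = 4.52/(k−1).
Need P(X < 7.98) = 0.9 with θ tied to k this way. Start at k = 2, θ = 4.52: P(X<7.98) ≈ 0.527.
Too low — raise k to concentrate. Iterating converges to k ≈ 6.88.
Then θ = 4.52/(6.88−1) ≈ 0.768.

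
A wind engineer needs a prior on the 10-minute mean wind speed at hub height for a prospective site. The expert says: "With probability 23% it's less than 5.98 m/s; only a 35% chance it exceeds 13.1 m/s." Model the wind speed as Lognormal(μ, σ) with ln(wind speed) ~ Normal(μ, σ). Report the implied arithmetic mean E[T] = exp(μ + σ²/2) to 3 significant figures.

If T ~ Lognormal(μ,σ) then ln T ~ Normal(μ,σ), so the p-quantile of ln T is μ + z_p·σ.
ln(5.98) = 1.788 and ln(13.1) = 2.573; z_{0.23} = -0.7388, z_{0.65} = 0.3853.
σ = (2.573 − 1.788)/(0.3853 − (-0.7388)) = 0.698.
μ = 1.788 − (-0.7388)·0.698 = 2.304.
E[T] = exp(μ + σ²/2) = exp(2.304 + 0.2433) = 12.8 m/s.

E[T] ≈ 12.8 m/s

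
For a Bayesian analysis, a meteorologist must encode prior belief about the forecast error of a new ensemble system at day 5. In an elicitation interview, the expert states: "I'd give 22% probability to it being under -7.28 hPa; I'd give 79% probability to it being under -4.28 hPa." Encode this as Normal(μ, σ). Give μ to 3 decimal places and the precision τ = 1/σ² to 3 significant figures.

For Normal(μ,σ), the p-quantile is μ + z_p·σ. Here z_{0.22} = -0.7722, z_{0.79} = 0.8064.
So -7.28 = μ − 0.7722σ and -4.28 = μ + 0.8064σ.
Subtracting: σ = (-4.28 − -7.28)/(0.8064 − (-0.7722)) = 1.900.
Then μ = -7.28 − (-0.7722)·1.900 = -5.813.
Precision τ = 1/σ² = 1/1.9² = 0.277.

μ = -5.813, τ = 0.277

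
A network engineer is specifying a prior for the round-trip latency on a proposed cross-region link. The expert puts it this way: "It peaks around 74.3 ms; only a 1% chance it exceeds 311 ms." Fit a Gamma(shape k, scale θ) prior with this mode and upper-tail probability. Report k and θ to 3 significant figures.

k ≈ 3.01, θ ≈ 36.9

Gamma(k,θ) with k>1 has mode (k−1)θ, so θ = 74.3/(k−1).
Need P(X < 311) = 0.99 with θ tied to k this way. Start at k = 2, θ = 74.3: P(X<311) ≈ 0.921.
Too low — raise k to concentrate. Iterating converges to k ≈ 3.01.
Then θ = 74.3/(3.01−1) ≈ 36.9.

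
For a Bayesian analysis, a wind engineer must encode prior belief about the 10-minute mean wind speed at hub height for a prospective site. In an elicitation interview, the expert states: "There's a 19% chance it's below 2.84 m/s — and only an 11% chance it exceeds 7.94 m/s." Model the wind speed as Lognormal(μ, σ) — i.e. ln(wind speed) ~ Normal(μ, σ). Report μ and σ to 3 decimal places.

If T ~ Lognormal(μ,σ) then ln T ~ Normal(μ,σ), so the p-quantile of ln T is μ + z_p·σ.
ln(2.84) = 1.044 and ln(7.94) = 2.072; z_{0.19} = -0.8779, z_{0.89} = 1.227.
σ = (2.072 − 1.044)/(1.227 − (-0.8779)) = 0.489.
μ = 1.044 − (-0.8779)·0.489 = 1.473.

μ ≈ 1.473, σ ≈ 0.489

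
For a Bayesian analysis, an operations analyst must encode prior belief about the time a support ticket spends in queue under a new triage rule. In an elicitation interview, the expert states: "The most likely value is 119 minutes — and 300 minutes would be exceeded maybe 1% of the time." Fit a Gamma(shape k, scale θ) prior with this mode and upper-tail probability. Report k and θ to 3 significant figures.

k ≈ 6.48, θ ≈ 21.7

Gamma(k,θ) with k>1 has mode (k−1)θ, so θ = 119/(k−1).
Need P(X < 300) = 0.99 with θ tied to k this way. Start at k = 2, θ = 119: P(X<300) ≈ 0.717.
Too low — raise k to concentrate. Iterating converges to k ≈ 6.48.
Then θ = 119/(6.48−1) ≈ 21.7.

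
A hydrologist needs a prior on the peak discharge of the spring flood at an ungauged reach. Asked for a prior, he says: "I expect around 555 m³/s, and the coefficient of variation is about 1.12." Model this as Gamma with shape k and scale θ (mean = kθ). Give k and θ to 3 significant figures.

For Gamma(k, scale θ): mean = kθ, variance = kθ², so CV = 1/√k.
CV = 1.12, hence k = 1/CV² = 0.797.
Then θ = mean/k = 555/0.797 = 696.

k ≈ 0.797, θ ≈ 696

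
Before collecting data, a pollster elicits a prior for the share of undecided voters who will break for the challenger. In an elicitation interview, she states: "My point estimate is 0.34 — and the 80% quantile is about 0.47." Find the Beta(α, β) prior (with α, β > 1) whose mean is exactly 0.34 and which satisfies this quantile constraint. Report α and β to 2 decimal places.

With mean 0.34 fixed, write α = 0.34s, β = 0.66s where s = α+β.
Need P(θ < 0.47) = 0.8 under Beta(0.34s, 0.66s). Normal approximation: (q−m)/√(m(1−m)/s) ≈ z_{0.8} = 0.842, so s ≈ 0.34·0.66·(0.842)²/(0.47−0.34)² = 9.4.
At s = 9.4: P(θ<0.47) ≈ 0.805. Adjusting to match 0.8 gives s ≈ 8.95.
So α = 0.34·8.95 ≈ 3.04, β = 0.66·8.95 ≈ 5.91.

α ≈ 3.04, β ≈ 5.91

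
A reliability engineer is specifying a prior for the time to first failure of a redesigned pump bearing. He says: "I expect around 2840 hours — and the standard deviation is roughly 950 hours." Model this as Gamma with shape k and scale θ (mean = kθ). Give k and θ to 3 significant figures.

For Gamma(k, scale θ): mean = kθ, variance = kθ², so CV = 1/√k.
CV = SD/mean = 950/2840 = 0.3345, hence k = 1/CV² = 8.94.
Then θ = mean/k = 2840/8.94 = 318.

k ≈ 8.94, θ ≈ 318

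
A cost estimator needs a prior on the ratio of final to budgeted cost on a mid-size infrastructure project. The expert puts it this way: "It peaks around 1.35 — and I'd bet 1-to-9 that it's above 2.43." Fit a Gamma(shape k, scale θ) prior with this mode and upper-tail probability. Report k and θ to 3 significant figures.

k ≈ 6.51, θ ≈ 0.245

Gamma(k,θ) with k>1 has mode (k−1)θ, so θ = 1.35/(k−1).
Need P(X < 2.43) = 0.9 with θ tied to k this way. Start at k = 2, θ = 1.35: P(X<2.43) ≈ 0.537.
Too low — raise k to concentrate. Iterating converges to k ≈ 6.51.
Then θ = 1.35/(6.51−1) ≈ 0.245.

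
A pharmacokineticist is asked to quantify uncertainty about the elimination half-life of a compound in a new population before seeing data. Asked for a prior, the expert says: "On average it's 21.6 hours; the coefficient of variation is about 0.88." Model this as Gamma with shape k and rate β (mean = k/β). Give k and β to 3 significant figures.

For Gamma(k, rate β): mean = k/β, variance = k/β², so CV = 1/√k.
CV = 0.88, hence k = 1/CV² = 1.29.
Then β = k/mean = 1.29/21.6 = 0.0598.

k ≈ 1.29, β ≈ 0.0598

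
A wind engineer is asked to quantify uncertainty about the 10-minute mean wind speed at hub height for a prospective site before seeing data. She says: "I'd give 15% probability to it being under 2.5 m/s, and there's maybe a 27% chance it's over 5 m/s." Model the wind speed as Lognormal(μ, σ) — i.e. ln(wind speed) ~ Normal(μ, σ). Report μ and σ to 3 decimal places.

μ ≈ 1.352, σ ≈ 0.420

If T ~ Lognormal(μ,σ) then ln T ~ Normal(μ,σ), so the p-quantile of ln T is μ + z_p·σ.
ln(2.5) = 0.9163 and ln(5) = 1.609; z_{0.15} = -1.036, z_{0.73} = 0.6128.
σ = (1.609 − 0.9163)/(0.6128 − (-1.036)) = 0.420.
μ = 0.9163 − (-1.036)·0.420 = 1.352.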